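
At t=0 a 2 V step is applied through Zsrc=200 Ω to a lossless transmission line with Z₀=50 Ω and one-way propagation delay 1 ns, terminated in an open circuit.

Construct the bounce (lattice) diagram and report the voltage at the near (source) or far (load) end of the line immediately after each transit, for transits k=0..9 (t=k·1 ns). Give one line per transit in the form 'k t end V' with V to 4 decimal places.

0 0 source 0.4000
1 1 load 0.8000
2 2 source 1.0400
3 3 load 1.2800
4 4 source 1.4240
5 5 load 1.5680
6 6 source 1.6544
7 7 load 1.7408
8 8 source 1.7926
9 9 load 1.8445

Γ_L=1.000000, Γ_S=0.600000; launch V₁=2·50/250=0.400000
k=0 src: V=0.4000
k=1 load: inc=0.400000, refl=0.400000·1.000000=0.4000; V=0.000000+0.400000+0.400000=0.8000
k=2 src: inc=0.400000, refl=0.400000·0.600000=0.2400; V=0.400000+0.400000+0.240000=1.0400
k=3 load: inc=0.240000, refl=0.240000·1.000000=0.2400; V=0.800000+0.240000+0.240000=1.2800
k=4 src: inc=0.240000, refl=0.240000·0.600000=0.1440; V=1.040000+0.240000+0.144000=1.4240
k=5 load: inc=0.144000, refl=0.144000·1.000000=0.1440; V=1.280000+0.144000+0.144000=1.5680
k=6 src: inc=0.144000, refl=0.144000·0.600000=0.0864; V=1.424000+0.144000+0.086400=1.6544
k=7 load: inc=0.086400, refl=0.086400·1.000000=0.0864; V=1.568000+0.086400+0.086400=1.7408
k=8 src: inc=0.086400, refl=0.086400·0.600000=0.0518; V=1.654400+0.086400+0.051840=1.7926
k=9 load: inc=0.051840, refl=0.051840·1.000000=0.0518; V=1.740800+0.051840+0.051840=1.8445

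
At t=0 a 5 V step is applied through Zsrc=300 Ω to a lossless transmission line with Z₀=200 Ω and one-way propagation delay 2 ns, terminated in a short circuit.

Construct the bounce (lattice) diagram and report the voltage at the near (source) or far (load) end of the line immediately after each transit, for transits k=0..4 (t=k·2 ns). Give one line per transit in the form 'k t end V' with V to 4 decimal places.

Γ_L=-1.000000, Γ_S=0.200000; launch V₁=5·200/500=2.000000
k=0 src: V=2.0000
k=1 load: inc=2.000000, refl=2.000000·-1.000000=-2.0000; V=0.000000+2.000000+-2.000000=0.0000
k=2 src: inc=-2.000000, refl=-2.000000·0.200000=-0.4000; V=2.000000+-2.000000+-0.400000=-0.4000
k=3 load: inc=-0.400000, refl=-0.400000·-1.000000=0.4000; V=0.000000+-0.400000+0.400000=0.0000
k=4 src: inc=0.400000, refl=0.400000·0.200000=0.0800; V=-0.400000+0.400000+0.080000=0.0800

0 0 source 2.0000
1 2 load 0.0000
2 4 source -0.4000
3 6 load 0.0000
4 8 source 0.0800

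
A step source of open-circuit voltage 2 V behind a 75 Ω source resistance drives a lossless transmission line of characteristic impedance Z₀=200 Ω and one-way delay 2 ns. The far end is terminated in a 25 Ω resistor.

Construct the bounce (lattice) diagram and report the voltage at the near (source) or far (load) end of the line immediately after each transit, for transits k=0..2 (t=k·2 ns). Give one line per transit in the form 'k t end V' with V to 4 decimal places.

Γ_L=-0.777778, Γ_S=-0.454545; launch V₁=2·200/275=1.454545
k=0 src: V=1.4545
k=1 load: inc=1.454545, refl=1.454545·-0.777778=-1.1313; V=0.000000+1.454545+-1.131313=0.3232
k=2 src: inc=-1.131313, refl=-1.131313·-0.454545=0.5142; V=1.454545+-1.131313+0.514233=0.8375

0 0 source 1.4545
1 2 load 0.3232
2 4 source 0.8375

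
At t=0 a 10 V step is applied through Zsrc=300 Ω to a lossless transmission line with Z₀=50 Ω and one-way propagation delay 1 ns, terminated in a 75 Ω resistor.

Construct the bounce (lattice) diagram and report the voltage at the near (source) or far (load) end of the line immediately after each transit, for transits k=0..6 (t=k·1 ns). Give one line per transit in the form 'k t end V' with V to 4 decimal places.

0 0 source 1.4286
1 1 load 1.7143
2 2 source 1.9184
3 3 load 1.9592
4 4 source 1.9883
5 5 load 1.9942
6 6 source 1.9983

Γ_L=0.200000, Γ_S=0.714286; launch V₁=10·50/350=1.428571
k=0 src: V=1.4286
k=1 load: inc=1.428571, refl=1.428571·0.200000=0.2857; V=0.000000+1.428571+0.285714=1.7143
k=2 src: inc=0.285714, refl=0.285714·0.714286=0.2041; V=1.428571+0.285714+0.204082=1.9184
k=3 load: inc=0.204082, refl=0.204082·0.200000=0.0408; V=1.714286+0.204082+0.040816=1.9592
k=4 src: inc=0.040816, refl=0.040816·0.714286=0.0292; V=1.918367+0.040816+0.029155=1.9883
k=5 load: inc=0.029155, refl=0.029155·0.200000=0.0058; V=1.959184+0.029155+0.005831=1.9942
k=6 src: inc=0.005831, refl=0.005831·0.714286=0.0042; V=1.988338+0.005831+0.004165=1.9983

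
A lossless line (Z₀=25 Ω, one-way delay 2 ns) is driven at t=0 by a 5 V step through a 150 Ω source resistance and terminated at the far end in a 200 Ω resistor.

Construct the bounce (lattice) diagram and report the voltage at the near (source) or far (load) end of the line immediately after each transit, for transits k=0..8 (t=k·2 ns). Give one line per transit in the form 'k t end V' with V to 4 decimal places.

0 0 source 0.7143
1 2 load 1.2698
2 4 source 1.6667
3 6 load 1.9753
4 8 source 2.1958
5 10 load 2.3672
6 12 source 2.4897
7 14 load 2.5850
8 16 source 2.6530

Γ_L=0.777778, Γ_S=0.714286; launch V₁=5·25/175=0.714286
k=0 src: V=0.7143
k=1 load: inc=0.714286, refl=0.714286·0.777778=0.5556; V=0.000000+0.714286+0.555556=1.2698
k=2 src: inc=0.555556, refl=0.555556·0.714286=0.3968; V=0.714286+0.555556+0.396825=1.6667
k=3 load: inc=0.396825, refl=0.396825·0.777778=0.3086; V=1.269841+0.396825+0.308642=1.9753
k=4 src: inc=0.308642, refl=0.308642·0.714286=0.2205; V=1.666667+0.308642+0.220459=2.1958
k=5 load: inc=0.220459, refl=0.220459·0.777778=0.1715; V=1.975309+0.220459+0.171468=2.3672
k=6 src: inc=0.171468, refl=0.171468·0.714286=0.1225; V=2.195767+0.171468+0.122477=2.4897
k=7 load: inc=0.122477, refl=0.122477·0.777778=0.0953; V=2.367235+0.122477+0.095260=2.5850
k=8 src: inc=0.095260, refl=0.095260·0.714286=0.0680; V=2.489712+0.095260+0.068043=2.6530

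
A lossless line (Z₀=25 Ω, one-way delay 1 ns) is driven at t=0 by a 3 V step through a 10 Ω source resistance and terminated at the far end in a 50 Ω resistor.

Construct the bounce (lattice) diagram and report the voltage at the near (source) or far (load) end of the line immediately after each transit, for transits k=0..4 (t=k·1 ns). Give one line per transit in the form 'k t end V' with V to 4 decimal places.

0 0 source 2.1429
1 1 load 2.8571
2 2 source 2.5510
3 3 load 2.4490
4 4 source 2.4927

Γ_L=0.333333, Γ_S=-0.428571; launch V₁=3·25/35=2.142857
k=0 src: V=2.1429
k=1 load: inc=2.142857, refl=2.142857·0.333333=0.7143; V=0.000000+2.142857+0.714286=2.8571
k=2 src: inc=0.714286, refl=0.714286·-0.428571=-0.3061; V=2.142857+0.714286+-0.306122=2.5510
k=3 load: inc=-0.306122, refl=-0.306122·0.333333=-0.1020; V=2.857143+-0.306122+-0.102041=2.4490
k=4 src: inc=-0.102041, refl=-0.102041·-0.428571=0.0437; V=2.551020+-0.102041+0.043732=2.4927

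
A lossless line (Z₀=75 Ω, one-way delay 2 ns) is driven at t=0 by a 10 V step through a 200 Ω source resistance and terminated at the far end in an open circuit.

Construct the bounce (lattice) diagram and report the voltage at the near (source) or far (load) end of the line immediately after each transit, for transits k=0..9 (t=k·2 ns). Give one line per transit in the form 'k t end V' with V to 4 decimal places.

0 0 source 2.7273
1 2 load 5.4545
2 4 source 6.6942
3 6 load 7.9339
4 8 source 8.4974
5 10 load 9.0609
6 12 source 9.3170
7 14 load 9.5731
8 16 source 9.6895
9 18 load 9.8060

Γ_L=1.000000, Γ_S=0.454545; launch V₁=10·75/275=2.727273
k=0 src: V=2.7273
k=1 load: inc=2.727273, refl=2.727273·1.000000=2.7273; V=0.000000+2.727273+2.727273=5.4545
k=2 src: inc=2.727273, refl=2.727273·0.454545=1.2397; V=2.727273+2.727273+1.239669=6.6942
k=3 load: inc=1.239669, refl=1.239669·1.000000=1.2397; V=5.454545+1.239669+1.239669=7.9339
k=4 src: inc=1.239669, refl=1.239669·0.454545=0.5635; V=6.694215+1.239669+0.563486=8.4974
k=5 load: inc=0.563486, refl=0.563486·1.000000=0.5635; V=7.933884+0.563486+0.563486=9.0609
k=6 src: inc=0.563486, refl=0.563486·0.454545=0.2561; V=8.497370+0.563486+0.256130=9.3170
k=7 load: inc=0.256130, refl=0.256130·1.000000=0.2561; V=9.060856+0.256130+0.256130=9.5731
k=8 src: inc=0.256130, refl=0.256130·0.454545=0.1164; V=9.316987+0.256130+0.116423=9.6895
k=9 load: inc=0.116423, refl=0.116423·1.000000=0.1164; V=9.573117+0.116423+0.116423=9.8060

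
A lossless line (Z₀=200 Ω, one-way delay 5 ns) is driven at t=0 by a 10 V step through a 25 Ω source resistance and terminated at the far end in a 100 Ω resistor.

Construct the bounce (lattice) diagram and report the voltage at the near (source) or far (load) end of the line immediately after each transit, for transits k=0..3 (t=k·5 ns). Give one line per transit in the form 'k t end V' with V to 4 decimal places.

Γ_L=-0.333333, Γ_S=-0.777778; launch V₁=10·200/225=8.888889
k=0 src: V=8.8889
k=1 load: inc=8.888889, refl=8.888889·-0.333333=-2.9630; V=0.000000+8.888889+-2.962963=5.9259
k=2 src: inc=-2.962963, refl=-2.962963·-0.777778=2.3045; V=8.888889+-2.962963+2.304527=8.2305
k=3 load: inc=2.304527, refl=2.304527·-0.333333=-0.7682; V=5.925926+2.304527+-0.768176=7.4623

0 0 source 8.8889
1 5 load 5.9259
2 10 source 8.2305
3 15 load 7.4623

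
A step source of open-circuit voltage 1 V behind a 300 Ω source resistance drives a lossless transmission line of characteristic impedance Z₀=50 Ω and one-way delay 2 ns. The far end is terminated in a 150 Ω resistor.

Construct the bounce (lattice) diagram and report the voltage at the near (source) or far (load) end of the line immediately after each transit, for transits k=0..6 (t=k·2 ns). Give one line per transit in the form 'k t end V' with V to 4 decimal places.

0 0 source 0.1429
1 2 load 0.2143
2 4 source 0.2653
3 6 load 0.2908
4 8 source 0.3090
5 10 load 0.3181
6 12 source 0.3247

Γ_L=0.500000, Γ_S=0.714286; launch V₁=1·50/350=0.142857
k=0 src: V=0.1429
k=1 load: inc=0.142857, refl=0.142857·0.500000=0.0714; V=0.000000+0.142857+0.071429=0.2143
k=2 src: inc=0.071429, refl=0.071429·0.714286=0.0510; V=0.142857+0.071429+0.051020=0.2653
k=3 load: inc=0.051020, refl=0.051020·0.500000=0.0255; V=0.214286+0.051020+0.025510=0.2908
k=4 src: inc=0.025510, refl=0.025510·0.714286=0.0182; V=0.265306+0.025510+0.018222=0.3090
k=5 load: inc=0.018222, refl=0.018222·0.500000=0.0091; V=0.290816+0.018222+0.009111=0.3181
k=6 src: inc=0.009111, refl=0.009111·0.714286=0.0065; V=0.309038+0.009111+0.006508=0.3247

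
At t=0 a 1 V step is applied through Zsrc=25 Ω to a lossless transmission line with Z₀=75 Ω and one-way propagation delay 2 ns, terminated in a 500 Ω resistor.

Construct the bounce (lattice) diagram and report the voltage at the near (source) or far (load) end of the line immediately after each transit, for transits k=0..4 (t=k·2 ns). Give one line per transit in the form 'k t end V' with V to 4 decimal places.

0 0 source 0.7500
1 2 load 1.3043
2 4 source 1.0272
3 6 load 0.8223
4 8 source 0.9247

Γ_L=0.739130, Γ_S=-0.500000; launch V₁=1·75/100=0.750000
k=0 src: V=0.7500
k=1 load: inc=0.750000, refl=0.750000·0.739130=0.5543; V=0.000000+0.750000+0.554348=1.3043
k=2 src: inc=0.554348, refl=0.554348·-0.500000=-0.2772; V=0.750000+0.554348+-0.277174=1.0272
k=3 load: inc=-0.277174, refl=-0.277174·0.739130=-0.2049; V=1.304348+-0.277174+-0.204868=0.8223
k=4 src: inc=-0.204868, refl=-0.204868·-0.500000=0.1024; V=1.027174+-0.204868+0.102434=0.9247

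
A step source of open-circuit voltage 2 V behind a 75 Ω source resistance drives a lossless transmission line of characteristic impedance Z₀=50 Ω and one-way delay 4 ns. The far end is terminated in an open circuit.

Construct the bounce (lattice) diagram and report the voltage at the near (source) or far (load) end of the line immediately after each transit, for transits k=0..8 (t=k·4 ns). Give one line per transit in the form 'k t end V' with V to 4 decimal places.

Γ_L=1.000000, Γ_S=0.200000; launch V₁=2·50/125=0.800000
k=0 src: V=0.8000
k=1 load: inc=0.800000, refl=0.800000·1.000000=0.8000; V=0.000000+0.800000+0.800000=1.6000
k=2 src: inc=0.800000, refl=0.800000·0.200000=0.1600; V=0.800000+0.800000+0.160000=1.7600
k=3 load: inc=0.160000, refl=0.160000·1.000000=0.1600; V=1.600000+0.160000+0.160000=1.9200
k=4 src: inc=0.160000, refl=0.160000·0.200000=0.0320; V=1.760000+0.160000+0.032000=1.9520
k=5 load: inc=0.032000, refl=0.032000·1.000000=0.0320; V=1.920000+0.032000+0.032000=1.9840
k=6 src: inc=0.032000, refl=0.032000·0.200000=0.0064; V=1.952000+0.032000+0.006400=1.9904
k=7 load: inc=0.006400, refl=0.006400·1.000000=0.0064; V=1.984000+0.006400+0.006400=1.9968
k=8 src: inc=0.006400, refl=0.006400·0.200000=0.0013; V=1.990400+0.006400+0.001280=1.9981

0 0 source 0.8000
1 4 load 1.6000
2 8 source 1.7600
3 12 load 1.9200
4 16 source 1.9520
5 20 load 1.9840
6 24 source 1.9904
7 28 load 1.9968
8 32 source 1.9981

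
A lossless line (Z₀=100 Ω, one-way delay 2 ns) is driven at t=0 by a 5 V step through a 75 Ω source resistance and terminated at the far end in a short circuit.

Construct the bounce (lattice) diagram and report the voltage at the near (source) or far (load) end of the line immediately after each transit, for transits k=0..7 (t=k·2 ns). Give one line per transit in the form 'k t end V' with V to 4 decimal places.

Γ_L=-1.000000, Γ_S=-0.142857; launch V₁=5·100/175=2.857143
k=0 src: V=2.8571
k=1 load: inc=2.857143, refl=2.857143·-1.000000=-2.8571; V=0.000000+2.857143+-2.857143=0.0000
k=2 src: inc=-2.857143, refl=-2.857143·-0.142857=0.4082; V=2.857143+-2.857143+0.408163=0.4082
k=3 load: inc=0.408163, refl=0.408163·-1.000000=-0.4082; V=0.000000+0.408163+-0.408163=0.0000
k=4 src: inc=-0.408163, refl=-0.408163·-0.142857=0.0583; V=0.408163+-0.408163+0.058309=0.0583
k=5 load: inc=0.058309, refl=0.058309·-1.000000=-0.0583; V=0.000000+0.058309+-0.058309=0.0000
k=6 src: inc=-0.058309, refl=-0.058309·-0.142857=0.0083; V=0.058309+-0.058309+0.008330=0.0083
k=7 load: inc=0.008330, refl=0.008330·-1.000000=-0.0083; V=0.000000+0.008330+-0.008330=0.0000

0 0 source 2.8571
1 2 load 0.0000
2 4 source 0.4082
3 6 load 0.0000
4 8 source 0.0583
5 10 load 0.0000
6 12 source 0.0083
7 14 load 0.0000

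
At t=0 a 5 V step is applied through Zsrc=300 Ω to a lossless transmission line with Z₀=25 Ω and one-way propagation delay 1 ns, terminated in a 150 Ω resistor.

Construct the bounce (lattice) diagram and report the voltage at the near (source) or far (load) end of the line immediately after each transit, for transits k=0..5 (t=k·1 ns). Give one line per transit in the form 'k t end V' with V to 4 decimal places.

Γ_L=0.714286, Γ_S=0.846154; launch V₁=5·25/325=0.384615
k=0 src: V=0.3846
k=1 load: inc=0.384615, refl=0.384615·0.714286=0.2747; V=0.000000+0.384615+0.274725=0.6593
k=2 src: inc=0.274725, refl=0.274725·0.846154=0.2325; V=0.384615+0.274725+0.232460=0.8918
k=3 load: inc=0.232460, refl=0.232460·0.714286=0.1660; V=0.659341+0.232460+0.166043=1.0578
k=4 src: inc=0.166043, refl=0.166043·0.846154=0.1405; V=0.891801+0.166043+0.140498=1.1983
k=5 load: inc=0.140498, refl=0.140498·0.714286=0.1004; V=1.057843+0.140498+0.100356=1.2987

0 0 source 0.3846
1 1 load 0.6593
2 2 source 0.8918
3 3 load 1.0578
4 4 source 1.1983
5 5 load 1.2987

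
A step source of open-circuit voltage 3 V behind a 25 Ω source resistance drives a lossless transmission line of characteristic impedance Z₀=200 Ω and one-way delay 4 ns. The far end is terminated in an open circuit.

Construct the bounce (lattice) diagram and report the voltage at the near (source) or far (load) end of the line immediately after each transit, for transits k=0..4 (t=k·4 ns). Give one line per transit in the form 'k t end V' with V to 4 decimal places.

0 0 source 2.6667
1 4 load 5.3333
2 8 source 3.2593
3 12 load 1.1852
4 16 source 2.7984

Γ_L=1.000000, Γ_S=-0.777778; launch V₁=3·200/225=2.666667
k=0 src: V=2.6667
k=1 load: inc=2.666667, refl=2.666667·1.000000=2.6667; V=0.000000+2.666667+2.666667=5.3333
k=2 src: inc=2.666667, refl=2.666667·-0.777778=-2.0741; V=2.666667+2.666667+-2.074074=3.2593
k=3 load: inc=-2.074074, refl=-2.074074·1.000000=-2.0741; V=5.333333+-2.074074+-2.074074=1.1852
k=4 src: inc=-2.074074, refl=-2.074074·-0.777778=1.6132; V=3.259259+-2.074074+1.613169=2.7984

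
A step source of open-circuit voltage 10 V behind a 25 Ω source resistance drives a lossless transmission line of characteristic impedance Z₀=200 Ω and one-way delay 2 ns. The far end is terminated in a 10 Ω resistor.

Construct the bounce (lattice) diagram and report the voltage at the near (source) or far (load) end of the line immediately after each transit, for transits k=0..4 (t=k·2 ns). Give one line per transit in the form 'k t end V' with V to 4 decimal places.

0 0 source 8.8889
1 2 load 0.8466
2 4 source 7.1017
3 6 load 1.4423
4 8 source 5.8441

Γ_L=-0.904762, Γ_S=-0.777778; launch V₁=10·200/225=8.888889
k=0 src: V=8.8889
k=1 load: inc=8.888889, refl=8.888889·-0.904762=-8.0423; V=0.000000+8.888889+-8.042328=0.8466
k=2 src: inc=-8.042328, refl=-8.042328·-0.777778=6.2551; V=8.888889+-8.042328+6.255144=7.1017
k=3 load: inc=6.255144, refl=6.255144·-0.904762=-5.6594; V=0.846561+6.255144+-5.659416=1.4423
k=4 src: inc=-5.659416, refl=-5.659416·-0.777778=4.4018; V=7.101705+-5.659416+4.401768=5.8441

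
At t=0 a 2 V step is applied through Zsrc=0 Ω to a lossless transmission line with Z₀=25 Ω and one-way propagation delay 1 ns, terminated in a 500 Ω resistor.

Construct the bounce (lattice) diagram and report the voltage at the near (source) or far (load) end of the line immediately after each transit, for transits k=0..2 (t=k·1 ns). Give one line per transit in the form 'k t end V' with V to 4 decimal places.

0 0 source 2.0000
1 1 load 3.8095
2 2 source 2.0000

Γ_L=0.904762, Γ_S=-1.000000; launch V₁=2·25/25=2.000000
k=0 src: V=2.0000
k=1 load: inc=2.000000, refl=2.000000·0.904762=1.8095; V=0.000000+2.000000+1.809524=3.8095
k=2 src: inc=1.809524, refl=1.809524·-1.000000=-1.8095; V=2.000000+1.809524+-1.809524=2.0000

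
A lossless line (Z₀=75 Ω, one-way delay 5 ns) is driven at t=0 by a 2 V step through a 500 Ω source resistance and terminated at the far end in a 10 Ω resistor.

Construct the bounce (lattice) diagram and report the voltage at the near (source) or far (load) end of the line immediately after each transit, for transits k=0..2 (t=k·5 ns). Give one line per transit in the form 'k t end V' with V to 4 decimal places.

Γ_L=-0.764706, Γ_S=0.739130; launch V₁=2·75/575=0.260870
k=0 src: V=0.2609
k=1 load: inc=0.260870, refl=0.260870·-0.764706=-0.1995; V=0.000000+0.260870+-0.199488=0.0614
k=2 src: inc=-0.199488, refl=-0.199488·0.739130=-0.1474; V=0.260870+-0.199488+-0.147448=-0.0861

0 0 source 0.2609
1 5 load 0.0614
2 10 source -0.0861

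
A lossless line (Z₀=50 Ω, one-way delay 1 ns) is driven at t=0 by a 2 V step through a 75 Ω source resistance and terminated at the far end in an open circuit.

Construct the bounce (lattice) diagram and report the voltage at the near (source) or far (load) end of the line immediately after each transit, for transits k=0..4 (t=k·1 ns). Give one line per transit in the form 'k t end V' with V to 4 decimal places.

0 0 source 0.8000
1 1 load 1.6000
2 2 source 1.7600
3 3 load 1.9200
4 4 source 1.9520

Γ_L=1.000000, Γ_S=0.200000; launch V₁=2·50/125=0.800000
k=0 src: V=0.8000
k=1 load: inc=0.800000, refl=0.800000·1.000000=0.8000; V=0.000000+0.800000+0.800000=1.6000
k=2 src: inc=0.800000, refl=0.800000·0.200000=0.1600; V=0.800000+0.800000+0.160000=1.7600
k=3 load: inc=0.160000, refl=0.160000·1.000000=0.1600; V=1.600000+0.160000+0.160000=1.9200
k=4 src: inc=0.160000, refl=0.160000·0.200000=0.0320; V=1.760000+0.160000+0.032000=1.9520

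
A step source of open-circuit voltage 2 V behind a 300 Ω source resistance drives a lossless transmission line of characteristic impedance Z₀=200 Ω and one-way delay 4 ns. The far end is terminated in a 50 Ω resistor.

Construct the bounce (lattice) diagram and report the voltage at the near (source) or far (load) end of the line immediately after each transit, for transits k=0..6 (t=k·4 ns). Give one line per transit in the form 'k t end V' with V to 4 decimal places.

Γ_L=-0.600000, Γ_S=0.200000; launch V₁=2·200/500=0.800000
k=0 src: V=0.8000
k=1 load: inc=0.800000, refl=0.800000·-0.600000=-0.4800; V=0.000000+0.800000+-0.480000=0.3200
k=2 src: inc=-0.480000, refl=-0.480000·0.200000=-0.0960; V=0.800000+-0.480000+-0.096000=0.2240
k=3 load: inc=-0.096000, refl=-0.096000·-0.600000=0.0576; V=0.320000+-0.096000+0.057600=0.2816
k=4 src: inc=0.057600, refl=0.057600·0.200000=0.0115; V=0.224000+0.057600+0.011520=0.2931
k=5 load: inc=0.011520, refl=0.011520·-0.600000=-0.0069; V=0.281600+0.011520+-0.006912=0.2862
k=6 src: inc=-0.006912, refl=-0.006912·0.200000=-0.0014; V=0.293120+-0.006912+-0.001382=0.2848

0 0 source 0.8000
1 4 load 0.3200
2 8 source 0.2240
3 12 load 0.2816
4 16 source 0.2931
5 20 load 0.2862
6 24 source 0.2848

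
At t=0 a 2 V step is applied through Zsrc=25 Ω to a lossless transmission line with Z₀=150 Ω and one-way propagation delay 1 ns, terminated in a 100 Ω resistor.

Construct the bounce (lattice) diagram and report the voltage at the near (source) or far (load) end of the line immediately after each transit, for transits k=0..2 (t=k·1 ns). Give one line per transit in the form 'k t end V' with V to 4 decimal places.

0 0 source 1.7143
1 1 load 1.3714
2 2 source 1.6163

Γ_L=-0.200000, Γ_S=-0.714286; launch V₁=2·150/175=1.714286
k=0 src: V=1.7143
k=1 load: inc=1.714286, refl=1.714286·-0.200000=-0.3429; V=0.000000+1.714286+-0.342857=1.3714
k=2 src: inc=-0.342857, refl=-0.342857·-0.714286=0.2449; V=1.714286+-0.342857+0.244898=1.6163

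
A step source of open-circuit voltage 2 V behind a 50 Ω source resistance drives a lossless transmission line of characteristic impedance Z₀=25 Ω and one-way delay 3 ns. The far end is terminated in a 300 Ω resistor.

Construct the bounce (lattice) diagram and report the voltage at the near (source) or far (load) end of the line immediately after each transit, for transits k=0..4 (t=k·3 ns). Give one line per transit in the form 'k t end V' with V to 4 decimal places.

Γ_L=0.846154, Γ_S=0.333333; launch V₁=2·25/75=0.666667
k=0 src: V=0.6667
k=1 load: inc=0.666667, refl=0.666667·0.846154=0.5641; V=0.000000+0.666667+0.564103=1.2308
k=2 src: inc=0.564103, refl=0.564103·0.333333=0.1880; V=0.666667+0.564103+0.188034=1.4188
k=3 load: inc=0.188034, refl=0.188034·0.846154=0.1591; V=1.230769+0.188034+0.159106=1.5779
k=4 src: inc=0.159106, refl=0.159106·0.333333=0.0530; V=1.418803+0.159106+0.053035=1.6309

0 0 source 0.6667
1 3 load 1.2308
2 6 source 1.4188
3 9 load 1.5779
4 12 source 1.6309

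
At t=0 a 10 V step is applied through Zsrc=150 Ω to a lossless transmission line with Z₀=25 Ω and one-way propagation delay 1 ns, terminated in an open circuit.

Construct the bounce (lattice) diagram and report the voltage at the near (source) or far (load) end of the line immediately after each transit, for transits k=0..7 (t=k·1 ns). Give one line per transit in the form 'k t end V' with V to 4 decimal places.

0 0 source 1.4286
1 1 load 2.8571
2 2 source 3.8776
3 3 load 4.8980
4 4 source 5.6268
5 5 load 6.3557
6 6 source 6.8763
7 7 load 7.3969

Γ_L=1.000000, Γ_S=0.714286; launch V₁=10·25/175=1.428571
k=0 src: V=1.4286
k=1 load: inc=1.428571, refl=1.428571·1.000000=1.4286; V=0.000000+1.428571+1.428571=2.8571
k=2 src: inc=1.428571, refl=1.428571·0.714286=1.0204; V=1.428571+1.428571+1.020408=3.8776
k=3 load: inc=1.020408, refl=1.020408·1.000000=1.0204; V=2.857143+1.020408+1.020408=4.8980
k=4 src: inc=1.020408, refl=1.020408·0.714286=0.7289; V=3.877551+1.020408+0.728863=5.6268
k=5 load: inc=0.728863, refl=0.728863·1.000000=0.7289; V=4.897959+0.728863+0.728863=6.3557
k=6 src: inc=0.728863, refl=0.728863·0.714286=0.5206; V=5.626822+0.728863+0.520616=6.8763
k=7 load: inc=0.520616, refl=0.520616·1.000000=0.5206; V=6.355685+0.520616+0.520616=7.3969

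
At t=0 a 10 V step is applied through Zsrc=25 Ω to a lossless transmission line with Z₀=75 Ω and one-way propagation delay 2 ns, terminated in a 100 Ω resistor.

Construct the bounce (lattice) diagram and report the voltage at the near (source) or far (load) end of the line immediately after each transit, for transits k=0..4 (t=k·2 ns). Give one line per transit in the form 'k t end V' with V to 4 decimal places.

Γ_L=0.142857, Γ_S=-0.500000; launch V₁=10·75/100=7.500000
k=0 src: V=7.5000
k=1 load: inc=7.500000, refl=7.500000·0.142857=1.0714; V=0.000000+7.500000+1.071429=8.5714
k=2 src: inc=1.071429, refl=1.071429·-0.500000=-0.5357; V=7.500000+1.071429+-0.535714=8.0357
k=3 load: inc=-0.535714, refl=-0.535714·0.142857=-0.0765; V=8.571429+-0.535714+-0.076531=7.9592
k=4 src: inc=-0.076531, refl=-0.076531·-0.500000=0.0383; V=8.035714+-0.076531+0.038265=7.9974

0 0 source 7.5000
1 2 load 8.5714
2 4 source 8.0357
3 6 load 7.9592
4 8 source 7.9974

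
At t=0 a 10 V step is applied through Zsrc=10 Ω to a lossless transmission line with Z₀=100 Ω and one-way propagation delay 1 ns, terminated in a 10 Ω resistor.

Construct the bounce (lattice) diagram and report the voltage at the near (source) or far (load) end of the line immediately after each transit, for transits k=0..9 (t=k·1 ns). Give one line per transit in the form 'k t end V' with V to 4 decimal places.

0 0 source 9.0909
1 1 load 1.6529
2 2 source 7.7385
3 3 load 2.7594
4 4 source 6.8332
5 5 load 3.5001
6 6 source 6.2272
7 7 load 3.9959
8 8 source 5.8215
9 9 load 4.3278

Γ_L=-0.818182, Γ_S=-0.818182; launch V₁=10·100/110=9.090909
k=0 src: V=9.0909
k=1 load: inc=9.090909, refl=9.090909·-0.818182=-7.4380; V=0.000000+9.090909+-7.438017=1.6529
k=2 src: inc=-7.438017, refl=-7.438017·-0.818182=6.0856; V=9.090909+-7.438017+6.085650=7.7385
k=3 load: inc=6.085650, refl=6.085650·-0.818182=-4.9792; V=1.652893+6.085650+-4.979168=2.7594
k=4 src: inc=-4.979168, refl=-4.979168·-0.818182=4.0739; V=7.738542+-4.979168+4.073865=6.8332
k=5 load: inc=4.073865, refl=4.073865·-0.818182=-3.3332; V=2.759374+4.073865+-3.333162=3.5001
k=6 src: inc=-3.333162, refl=-3.333162·-0.818182=2.7271; V=6.833239+-3.333162+2.727133=6.2272
k=7 load: inc=2.727133, refl=2.727133·-0.818182=-2.2313; V=3.500077+2.727133+-2.231290=3.9959
k=8 src: inc=-2.231290, refl=-2.231290·-0.818182=1.8256; V=6.227210+-2.231290+1.825601=5.8215
k=9 load: inc=1.825601, refl=1.825601·-0.818182=-1.4937; V=3.995919+1.825601+-1.493674=4.3278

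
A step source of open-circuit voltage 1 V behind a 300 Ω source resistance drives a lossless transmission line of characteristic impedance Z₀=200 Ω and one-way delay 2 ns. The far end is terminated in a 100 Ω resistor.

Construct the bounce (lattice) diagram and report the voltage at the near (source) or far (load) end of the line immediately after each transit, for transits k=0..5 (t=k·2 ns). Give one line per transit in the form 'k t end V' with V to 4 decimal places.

0 0 source 0.4000
1 2 load 0.2667
2 4 source 0.2400
3 6 load 0.2489
4 8 source 0.2507
5 10 load 0.2501

Γ_L=-0.333333, Γ_S=0.200000; launch V₁=1·200/500=0.400000
k=0 src: V=0.4000
k=1 load: inc=0.400000, refl=0.400000·-0.333333=-0.1333; V=0.000000+0.400000+-0.133333=0.2667
k=2 src: inc=-0.133333, refl=-0.133333·0.200000=-0.0267; V=0.400000+-0.133333+-0.026667=0.2400
k=3 load: inc=-0.026667, refl=-0.026667·-0.333333=0.0089; V=0.266667+-0.026667+0.008889=0.2489
k=4 src: inc=0.008889, refl=0.008889·0.200000=0.0018; V=0.240000+0.008889+0.001778=0.2507
k=5 load: inc=0.001778, refl=0.001778·-0.333333=-0.0006; V=0.248889+0.001778+-0.000593=0.2501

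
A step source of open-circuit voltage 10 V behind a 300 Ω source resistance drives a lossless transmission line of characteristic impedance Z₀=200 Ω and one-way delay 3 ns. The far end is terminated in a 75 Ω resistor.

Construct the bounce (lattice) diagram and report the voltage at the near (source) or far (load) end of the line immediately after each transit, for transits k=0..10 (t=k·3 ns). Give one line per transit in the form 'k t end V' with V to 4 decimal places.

0 0 source 4.0000
1 3 load 2.1818
2 6 source 1.8182
3 9 load 1.9835
4 12 source 2.0165
5 15 load 2.0015
6 18 source 1.9985
7 21 load 1.9999
8 24 source 2.0001
9 27 load 2.0000
10 30 source 2.0000

Γ_L=-0.454545, Γ_S=0.200000; launch V₁=10·200/500=4.000000
k=0 src: V=4.0000
k=1 load: inc=4.000000, refl=4.000000·-0.454545=-1.8182; V=0.000000+4.000000+-1.818182=2.1818
k=2 src: inc=-1.818182, refl=-1.818182·0.200000=-0.3636; V=4.000000+-1.818182+-0.363636=1.8182
k=3 load: inc=-0.363636, refl=-0.363636·-0.454545=0.1653; V=2.181818+-0.363636+0.165289=1.9835
k=4 src: inc=0.165289, refl=0.165289·0.200000=0.0331; V=1.818182+0.165289+0.033058=2.0165
k=5 load: inc=0.033058, refl=0.033058·-0.454545=-0.0150; V=1.983471+0.033058+-0.015026=2.0015
k=6 src: inc=-0.015026, refl=-0.015026·0.200000=-0.0030; V=2.016529+-0.015026+-0.003005=1.9985
k=7 load: inc=-0.003005, refl=-0.003005·-0.454545=0.0014; V=2.001503+-0.003005+0.001366=1.9999
k=8 src: inc=0.001366, refl=0.001366·0.200000=0.0003; V=1.998497+0.001366+0.000273=2.0001
k=9 load: inc=0.000273, refl=0.000273·-0.454545=-0.0001; V=1.999863+0.000273+-0.000124=2.0000
k=10 src: inc=-0.000124, refl=-0.000124·0.200000=-0.0000; V=2.000137+-0.000124+-0.000025=2.0000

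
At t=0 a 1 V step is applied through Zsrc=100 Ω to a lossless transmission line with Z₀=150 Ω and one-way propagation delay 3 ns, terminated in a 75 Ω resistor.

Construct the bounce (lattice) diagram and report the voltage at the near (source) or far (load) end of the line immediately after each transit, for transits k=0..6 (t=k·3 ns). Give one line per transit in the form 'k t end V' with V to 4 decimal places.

Γ_L=-0.333333, Γ_S=-0.200000; launch V₁=1·150/250=0.600000
k=0 src: V=0.6000
k=1 load: inc=0.600000, refl=0.600000·-0.333333=-0.2000; V=0.000000+0.600000+-0.200000=0.4000
k=2 src: inc=-0.200000, refl=-0.200000·-0.200000=0.0400; V=0.600000+-0.200000+0.040000=0.4400
k=3 load: inc=0.040000, refl=0.040000·-0.333333=-0.0133; V=0.400000+0.040000+-0.013333=0.4267
k=4 src: inc=-0.013333, refl=-0.013333·-0.200000=0.0027; V=0.440000+-0.013333+0.002667=0.4293
k=5 load: inc=0.002667, refl=0.002667·-0.333333=-0.0009; V=0.426667+0.002667+-0.000889=0.4284
k=6 src: inc=-0.000889, refl=-0.000889·-0.200000=0.0002; V=0.429333+-0.000889+0.000178=0.4286

0 0 source 0.6000
1 3 load 0.4000
2 6 source 0.4400
3 9 load 0.4267
4 12 source 0.4293
5 15 load 0.4284
6 18 source 0.4286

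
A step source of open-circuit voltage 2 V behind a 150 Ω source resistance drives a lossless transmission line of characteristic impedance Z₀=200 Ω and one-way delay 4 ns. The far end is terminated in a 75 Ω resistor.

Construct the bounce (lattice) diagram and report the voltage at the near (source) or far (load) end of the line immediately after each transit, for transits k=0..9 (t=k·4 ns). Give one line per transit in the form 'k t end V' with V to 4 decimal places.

0 0 source 1.1429
1 4 load 0.6234
2 8 source 0.6976
3 12 load 0.6639
4 16 source 0.6687
5 20 load 0.6665
6 24 source 0.6668
7 28 load 0.6667
8 32 source 0.6667
9 36 load 0.6667

Γ_L=-0.454545, Γ_S=-0.142857; launch V₁=2·200/350=1.142857
k=0 src: V=1.1429
k=1 load: inc=1.142857, refl=1.142857·-0.454545=-0.5195; V=0.000000+1.142857+-0.519481=0.6234
k=2 src: inc=-0.519481, refl=-0.519481·-0.142857=0.0742; V=1.142857+-0.519481+0.074212=0.6976
k=3 load: inc=0.074212, refl=0.074212·-0.454545=-0.0337; V=0.623377+0.074212+-0.033733=0.6639
k=4 src: inc=-0.033733, refl=-0.033733·-0.142857=0.0048; V=0.697588+-0.033733+0.004819=0.6687
k=5 load: inc=0.004819, refl=0.004819·-0.454545=-0.0022; V=0.663856+0.004819+-0.002190=0.6665
k=6 src: inc=-0.002190, refl=-0.002190·-0.142857=0.0003; V=0.668675+-0.002190+0.000313=0.6668
k=7 load: inc=0.000313, refl=0.000313·-0.454545=-0.0001; V=0.666484+0.000313+-0.000142=0.6667
k=8 src: inc=-0.000142, refl=-0.000142·-0.142857=0.0000; V=0.666797+-0.000142+0.000020=0.6667
k=9 load: inc=0.000020, refl=0.000020·-0.454545=-0.0000; V=0.666655+0.000020+-0.000009=0.6667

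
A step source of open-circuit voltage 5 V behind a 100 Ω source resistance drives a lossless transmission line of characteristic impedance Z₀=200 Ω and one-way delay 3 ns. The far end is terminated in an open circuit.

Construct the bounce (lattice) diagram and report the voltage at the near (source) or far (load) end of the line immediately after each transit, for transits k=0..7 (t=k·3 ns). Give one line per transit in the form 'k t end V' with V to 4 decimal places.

0 0 source 3.3333
1 3 load 6.6667
2 6 source 5.5556
3 9 load 4.4444
4 12 source 4.8148
5 15 load 5.1852
6 18 source 5.0617
7 21 load 4.9383

Γ_L=1.000000, Γ_S=-0.333333; launch V₁=5·200/300=3.333333
k=0 src: V=3.3333
k=1 load: inc=3.333333, refl=3.333333·1.000000=3.3333; V=0.000000+3.333333+3.333333=6.6667
k=2 src: inc=3.333333, refl=3.333333·-0.333333=-1.1111; V=3.333333+3.333333+-1.111111=5.5556
k=3 load: inc=-1.111111, refl=-1.111111·1.000000=-1.1111; V=6.666667+-1.111111+-1.111111=4.4444
k=4 src: inc=-1.111111, refl=-1.111111·-0.333333=0.3704; V=5.555556+-1.111111+0.370370=4.8148
k=5 load: inc=0.370370, refl=0.370370·1.000000=0.3704; V=4.444444+0.370370+0.370370=5.1852
k=6 src: inc=0.370370, refl=0.370370·-0.333333=-0.1235; V=4.814815+0.370370+-0.123457=5.0617
k=7 load: inc=-0.123457, refl=-0.123457·1.000000=-0.1235; V=5.185185+-0.123457+-0.123457=4.9383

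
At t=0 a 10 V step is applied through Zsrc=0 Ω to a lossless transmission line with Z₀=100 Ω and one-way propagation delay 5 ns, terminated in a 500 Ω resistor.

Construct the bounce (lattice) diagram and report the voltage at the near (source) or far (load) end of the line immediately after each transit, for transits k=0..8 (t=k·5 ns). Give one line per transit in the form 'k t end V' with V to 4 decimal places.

0 0 source 10.0000
1 5 load 16.6667
2 10 source 10.0000
3 15 load 5.5556
4 20 source 10.0000
5 25 load 12.9630
6 30 source 10.0000
7 35 load 8.0247
8 40 source 10.0000

Γ_L=0.666667, Γ_S=-1.000000; launch V₁=10·100/100=10.000000
k=0 src: V=10.0000
k=1 load: inc=10.000000, refl=10.000000·0.666667=6.6667; V=0.000000+10.000000+6.666667=16.6667
k=2 src: inc=6.666667, refl=6.666667·-1.000000=-6.6667; V=10.000000+6.666667+-6.666667=10.0000
k=3 load: inc=-6.666667, refl=-6.666667·0.666667=-4.4444; V=16.666667+-6.666667+-4.444444=5.5556
k=4 src: inc=-4.444444, refl=-4.444444·-1.000000=4.4444; V=10.000000+-4.444444+4.444444=10.0000
k=5 load: inc=4.444444, refl=4.444444·0.666667=2.9630; V=5.555556+4.444444+2.962963=12.9630
k=6 src: inc=2.962963, refl=2.962963·-1.000000=-2.9630; V=10.000000+2.962963+-2.962963=10.0000
k=7 load: inc=-2.962963, refl=-2.962963·0.666667=-1.9753; V=12.962963+-2.962963+-1.975309=8.0247
k=8 src: inc=-1.975309, refl=-1.975309·-1.000000=1.9753; V=10.000000+-1.975309+1.975309=10.0000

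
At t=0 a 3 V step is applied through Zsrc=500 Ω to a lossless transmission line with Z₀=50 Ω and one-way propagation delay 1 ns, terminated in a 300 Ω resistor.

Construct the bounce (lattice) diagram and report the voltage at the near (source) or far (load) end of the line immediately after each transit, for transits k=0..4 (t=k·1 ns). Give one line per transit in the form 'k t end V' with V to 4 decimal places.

0 0 source 0.2727
1 1 load 0.4675
2 2 source 0.6269
3 3 load 0.7408
4 4 source 0.8339

Γ_L=0.714286, Γ_S=0.818182; launch V₁=3·50/550=0.272727
k=0 src: V=0.2727
k=1 load: inc=0.272727, refl=0.272727·0.714286=0.1948; V=0.000000+0.272727+0.194805=0.4675
k=2 src: inc=0.194805, refl=0.194805·0.818182=0.1594; V=0.272727+0.194805+0.159386=0.6269
k=3 load: inc=0.159386, refl=0.159386·0.714286=0.1138; V=0.467532+0.159386+0.113847=0.7408
k=4 src: inc=0.113847, refl=0.113847·0.818182=0.0931; V=0.626919+0.113847+0.093148=0.8339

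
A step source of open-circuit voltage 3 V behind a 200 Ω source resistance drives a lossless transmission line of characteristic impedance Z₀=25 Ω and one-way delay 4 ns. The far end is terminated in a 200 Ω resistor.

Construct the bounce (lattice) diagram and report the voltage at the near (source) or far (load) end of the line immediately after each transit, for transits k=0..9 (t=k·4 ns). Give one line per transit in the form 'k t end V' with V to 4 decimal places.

0 0 source 0.3333
1 4 load 0.5926
2 8 source 0.7942
3 12 load 0.9511
4 16 source 1.0731
5 20 load 1.1679
6 24 source 1.2417
7 28 load 1.2991
8 32 source 1.3438
9 36 load 1.3785

Γ_L=0.777778, Γ_S=0.777778; launch V₁=3·25/225=0.333333
k=0 src: V=0.3333
k=1 load: inc=0.333333, refl=0.333333·0.777778=0.2593; V=0.000000+0.333333+0.259259=0.5926
k=2 src: inc=0.259259, refl=0.259259·0.777778=0.2016; V=0.333333+0.259259+0.201646=0.7942
k=3 load: inc=0.201646, refl=0.201646·0.777778=0.1568; V=0.592593+0.201646+0.156836=0.9511
k=4 src: inc=0.156836, refl=0.156836·0.777778=0.1220; V=0.794239+0.156836+0.121983=1.0731
k=5 load: inc=0.121983, refl=0.121983·0.777778=0.0949; V=0.951075+0.121983+0.094876=1.1679
k=6 src: inc=0.094876, refl=0.094876·0.777778=0.0738; V=1.073058+0.094876+0.073792=1.2417
k=7 load: inc=0.073792, refl=0.073792·0.777778=0.0574; V=1.167934+0.073792+0.057394=1.2991
k=8 src: inc=0.057394, refl=0.057394·0.777778=0.0446; V=1.241726+0.057394+0.044640=1.3438
k=9 load: inc=0.044640, refl=0.044640·0.777778=0.0347; V=1.299121+0.044640+0.034720=1.3785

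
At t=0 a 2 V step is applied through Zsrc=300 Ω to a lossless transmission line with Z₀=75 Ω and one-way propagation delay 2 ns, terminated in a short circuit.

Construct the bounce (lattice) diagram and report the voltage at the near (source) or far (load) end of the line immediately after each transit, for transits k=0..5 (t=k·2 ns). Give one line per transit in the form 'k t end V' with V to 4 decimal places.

0 0 source 0.4000
1 2 load 0.0000
2 4 source -0.2400
3 6 load 0.0000
4 8 source 0.1440
5 10 load 0.0000

Γ_L=-1.000000, Γ_S=0.600000; launch V₁=2·75/375=0.400000
k=0 src: V=0.4000
k=1 load: inc=0.400000, refl=0.400000·-1.000000=-0.4000; V=0.000000+0.400000+-0.400000=0.0000
k=2 src: inc=-0.400000, refl=-0.400000·0.600000=-0.2400; V=0.400000+-0.400000+-0.240000=-0.2400
k=3 load: inc=-0.240000, refl=-0.240000·-1.000000=0.2400; V=0.000000+-0.240000+0.240000=0.0000
k=4 src: inc=0.240000, refl=0.240000·0.600000=0.1440; V=-0.240000+0.240000+0.144000=0.1440
k=5 load: inc=0.144000, refl=0.144000·-1.000000=-0.1440; V=0.000000+0.144000+-0.144000=0.0000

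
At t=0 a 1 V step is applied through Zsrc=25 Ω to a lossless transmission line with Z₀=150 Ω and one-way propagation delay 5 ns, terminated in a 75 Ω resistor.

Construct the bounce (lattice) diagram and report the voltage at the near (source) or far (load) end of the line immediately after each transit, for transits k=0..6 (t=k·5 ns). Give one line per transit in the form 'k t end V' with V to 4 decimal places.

Γ_L=-0.333333, Γ_S=-0.714286; launch V₁=1·150/175=0.857143
k=0 src: V=0.8571
k=1 load: inc=0.857143, refl=0.857143·-0.333333=-0.2857; V=0.000000+0.857143+-0.285714=0.5714
k=2 src: inc=-0.285714, refl=-0.285714·-0.714286=0.2041; V=0.857143+-0.285714+0.204082=0.7755
k=3 load: inc=0.204082, refl=0.204082·-0.333333=-0.0680; V=0.571429+0.204082+-0.068027=0.7075
k=4 src: inc=-0.068027, refl=-0.068027·-0.714286=0.0486; V=0.775510+-0.068027+0.048591=0.7561
k=5 load: inc=0.048591, refl=0.048591·-0.333333=-0.0162; V=0.707483+0.048591+-0.016197=0.7399
k=6 src: inc=-0.016197, refl=-0.016197·-0.714286=0.0116; V=0.756074+-0.016197+0.011569=0.7514

0 0 source 0.8571
1 5 load 0.5714
2 10 source 0.7755
3 15 load 0.7075
4 20 source 0.7561
5 25 load 0.7399
6 30 source 0.7514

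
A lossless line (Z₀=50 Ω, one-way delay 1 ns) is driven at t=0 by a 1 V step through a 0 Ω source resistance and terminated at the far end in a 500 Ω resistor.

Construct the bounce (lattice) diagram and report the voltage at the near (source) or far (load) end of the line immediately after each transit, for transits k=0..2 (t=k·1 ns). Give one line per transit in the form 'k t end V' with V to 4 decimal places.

0 0 source 1.0000
1 1 load 1.8182
2 2 source 1.0000

Γ_L=0.818182, Γ_S=-1.000000; launch V₁=1·50/50=1.000000
k=0 src: V=1.0000
k=1 load: inc=1.000000, refl=1.000000·0.818182=0.8182; V=0.000000+1.000000+0.818182=1.8182
k=2 src: inc=0.818182, refl=0.818182·-1.000000=-0.8182; V=1.000000+0.818182+-0.818182=1.0000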